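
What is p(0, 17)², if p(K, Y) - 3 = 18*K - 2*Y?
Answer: 961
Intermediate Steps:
p(K, Y) = 3 - 2*Y + 18*K (p(K, Y) = 3 + (18*K - 2*Y) = 3 + (-2*Y + 18*K) = 3 - 2*Y + 18*K)
p(0, 17)² = (3 - 2*17 + 18*0)² = (3 - 34 + 0)² = (-31)² = 961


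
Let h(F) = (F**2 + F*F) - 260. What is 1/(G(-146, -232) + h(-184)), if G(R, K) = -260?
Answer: 1/67192 ≈ 1.4883e-5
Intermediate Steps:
h(F) = -260 + 2*F**2 (h(F) = (F**2 + F**2) - 260 = 2*F**2 - 260 = -260 + 2*F**2)
1/(G(-146, -232) + h(-184)) = 1/(-260 + (-260 + 2*(-184)**2)) = 1/(-260 + (-260 + 2*33856)) = 1/(-260 + (-260 + 67712)) = 1/(-260 + 67452) = 1/67192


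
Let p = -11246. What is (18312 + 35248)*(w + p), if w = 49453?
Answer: 2046366920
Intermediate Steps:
(18312 + 35248)*(w + p) = (18312 + 35248)*(49453 - 11246) = 53560*38207 = 2046366920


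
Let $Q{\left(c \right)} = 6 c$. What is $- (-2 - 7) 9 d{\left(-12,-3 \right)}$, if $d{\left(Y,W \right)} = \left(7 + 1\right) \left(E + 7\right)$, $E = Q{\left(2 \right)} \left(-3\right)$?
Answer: $-18792$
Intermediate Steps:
$E = -36$ ($E = 6 \cdot 2 \left(-3\right) = 12 \left(-3\right) = -36$)
$d{\left(Y,W \right)} = -232$ ($d{\left(Y,W \right)} = \left(7 + 1\right) \left(-36 + 7\right) = 8 \left(-29\right) = -232$)
$- (-2 - 7) 9 d{\left(-12,-3 \right)} = - (-2 - 7) 9 \left(-232\right) = \left(-1\right) \left(-9\right) 9 \left(-232\right) = 9 \cdot 9 \left(-232\right) = 81 \left(-232\right) = -18792$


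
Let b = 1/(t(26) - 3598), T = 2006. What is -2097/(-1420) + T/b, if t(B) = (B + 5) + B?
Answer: -10086607223/1420 ≈ -7.1032e+6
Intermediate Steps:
t(B) = 5 + 2*B (t(B) = (5 + B) + B = 5 + 2*B)
b = -1/3541 (b = 1/((5 + 2*26) - 3598) = 1/((5 + 52) - 3598) = 1/(57 - 3598) = 1/(-3541) = -1/3541 ≈ -0.00028241)
-2097/(-1420) + T/b = -2097/(-1420) + 2006/(-1/3541) = -2097*(-1/1420) + 2006*(-3541) = 2097/1420 - 7103246 = -10086607223/1420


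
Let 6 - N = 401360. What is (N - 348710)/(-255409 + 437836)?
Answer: -107152/26061 ≈ -4.1116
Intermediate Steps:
N = -401354 (N = 6 - 1*401360 = 6 - 401360 = -401354)
(N - 348710)/(-255409 + 437836) = (-401354 - 348710)/(-255409 + 437836) = -750064/182427 = -750064*1/182427 = -107152/26061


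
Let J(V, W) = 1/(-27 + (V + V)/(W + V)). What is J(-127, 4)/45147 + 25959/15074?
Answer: 1198144373363/695744735942 ≈ 1.7221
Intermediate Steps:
J(V, W) = 1/(-27 + 2*V/(V + W)) (J(V, W) = 1/(-27 + (2*V)/(V + W)) = 1/(-27 + 2*V/(V + W)))
J(-127, 4)/45147 + 25959/15074 = ((-1*(-127) - 1*4)/(25*(-127) + 27*4))/45147 + 25959/15074 = ((127 - 4)/(-3175 + 108))*(1/45147) + 25959*(1/15074) = (123/(-3067))*(1/45147) + 25959/15074 = -1/3067*123*(1/45147) + 25959/15074 = -123/3067*1/45147 + 25959/15074 = -41/46155283 + 25959/15074 = 1198144373363/695744735942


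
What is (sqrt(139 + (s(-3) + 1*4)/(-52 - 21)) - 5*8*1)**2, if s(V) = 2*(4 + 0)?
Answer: (2920 - sqrt(739855))**2/5329 ≈ 796.21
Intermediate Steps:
s(V) = 8 (s(V) = 2*4 = 8)
(sqrt(139 + (s(-3) + 1*4)/(-52 - 21)) - 5*8*1)**2 = (sqrt(139 + (8 + 1*4)/(-52 - 21)) - 5*8*1)**2 = (sqrt(139 + (8 + 4)/(-73)) - 40*1)**2 = (sqrt(139 + 12*(-1/73)) - 40)**2 = (sqrt(139 - 12/73) - 40)**2 = (sqrt(10135/73) - 40)**2 = (sqrt(739855)/73 - 40)**2 = (-40 + sqrt(739855)/73)**2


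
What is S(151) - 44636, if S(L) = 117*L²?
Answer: 2623081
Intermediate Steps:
S(151) - 44636 = 117*151² - 44636 = 117*22801 - 44636 = 2667717 - 44636 = 2623081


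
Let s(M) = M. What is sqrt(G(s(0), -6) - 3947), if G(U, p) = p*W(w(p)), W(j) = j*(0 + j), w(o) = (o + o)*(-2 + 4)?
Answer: I*sqrt(7403) ≈ 86.041*I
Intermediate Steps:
w(o) = 4*o (w(o) = (2*o)*2 = 4*o)
W(j) = j**2 (W(j) = j*j = j**2)
G(U, p) = 16*p**3 (G(U, p) = p*(4*p)**2 = p*(16*p**2) = 16*p**3)
sqrt(G(s(0), -6) - 3947) = sqrt(16*(-6)**3 - 3947) = sqrt(16*(-216) - 3947) = sqrt(-3456 - 3947) = sqrt(-7403) = I*sqrt(7403)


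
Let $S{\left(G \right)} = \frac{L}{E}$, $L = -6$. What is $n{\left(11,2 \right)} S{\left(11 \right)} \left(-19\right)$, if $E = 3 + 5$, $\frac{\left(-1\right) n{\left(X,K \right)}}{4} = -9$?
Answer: $513$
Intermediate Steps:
$n{\left(X,K \right)} = 36$ ($n{\left(X,K \right)} = \left(-4\right) \left(-9\right) = 36$)
$E = 8$
$S{\left(G \right)} = - \frac{3}{4}$ ($S{\left(G \right)} = - \frac{6}{8} = \left(-6\right) \frac{1}{8} = - \frac{3}{4}$)
$n{\left(11,2 \right)} S{\left(11 \right)} \left(-19\right) = 36 \left(- \frac{3}{4}\right) \left(-19\right) = \left(-27\right) \left(-19\right) = 513$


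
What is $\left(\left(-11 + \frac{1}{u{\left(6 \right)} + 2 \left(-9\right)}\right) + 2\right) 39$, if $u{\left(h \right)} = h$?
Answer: $- \frac{1417}{4} \approx -354.25$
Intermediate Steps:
$\left(\left(-11 + \frac{1}{u{\left(6 \right)} + 2 \left(-9\right)}\right) + 2\right) 39 = \left(\left(-11 + \frac{1}{6 + 2 \left(-9\right)}\right) + 2\right) 39 = \left(\left(-11 + \frac{1}{6 - 18}\right) + 2\right) 39 = \left(\left(-11 + \frac{1}{-12}\right) + 2\right) 39 = \left(\left(-11 - \frac{1}{12}\right) + 2\right) 39 = \left(- \frac{133}{12} + 2\right) 39 = \left(- \frac{109}{12}\right) 39 = - \frac{1417}{4}$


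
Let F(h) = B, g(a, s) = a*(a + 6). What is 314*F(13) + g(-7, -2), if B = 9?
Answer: 2833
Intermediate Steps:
g(a, s) = a*(6 + a)
F(h) = 9
314*F(13) + g(-7, -2) = 314*9 - 7*(6 - 7) = 2826 - 7*(-1) = 2826 + 7 = 2833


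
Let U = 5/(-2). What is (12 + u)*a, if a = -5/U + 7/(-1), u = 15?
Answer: -135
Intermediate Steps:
U = -5/2 (U = 5*(-½) = -5/2 ≈ -2.5000)
a = -5 (a = -5/(-5/2) + 7/(-1) = -5*(-⅖) + 7*(-1) = 2 - 7 = -5)
(12 + u)*a = (12 + 15)*(-5) = 27*(-5) = -135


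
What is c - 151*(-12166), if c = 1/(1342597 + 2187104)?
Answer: 6484293697267/3529701 ≈ 1.8371e+6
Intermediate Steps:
c = 1/3529701 ≈ 2.8331e-7
c - 151*(-12166) = 1/3529701 - 151*(-12166) = 1/3529701 - 1*(-1837066) = 1/3529701 + 1837066 = 6484293697267/3529701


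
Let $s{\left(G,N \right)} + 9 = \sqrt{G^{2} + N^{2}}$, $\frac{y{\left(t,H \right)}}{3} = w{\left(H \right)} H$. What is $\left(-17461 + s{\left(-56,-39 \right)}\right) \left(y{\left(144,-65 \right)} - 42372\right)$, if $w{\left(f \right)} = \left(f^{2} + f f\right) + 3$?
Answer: $29536651290 - 1690707 \sqrt{4657} \approx 2.9421 \cdot 10^{10}$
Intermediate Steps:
$w{\left(f \right)} = 3 + 2 f^{2}$ ($w{\left(f \right)} = \left(f^{2} + f^{2}\right) + 3 = 2 f^{2} + 3 = 3 + 2 f^{2}$)
$y{\left(t,H \right)} = 3 H \left(3 + 2 H^{2}\right)$ ($y{\left(t,H \right)} = 3 \left(3 + 2 H^{2}\right) H = 3 H \left(3 + 2 H^{2}\right)$)
$s{\left(G,N \right)} = -9 + \sqrt{G^{2} + N^{2}}$
$\left(-17461 + s{\left(-56,-39 \right)}\right) \left(y{\left(144,-65 \right)} - 42372\right) = \left(-17461 - \left(9 - \sqrt{\left(-56\right)^{2} + \left(-39\right)^{2}}\right)\right) \left(\left(6 \left(-65\right)^{3} + 9 \left(-65\right)\right) - 42372\right) = \left(-17461 - \left(9 - \sqrt{3136 + 1521}\right)\right) \left(\left(6 \left(-274625\right) - 585\right) - 42372\right) = \left(-17461 - \left(9 - \sqrt{4657}\right)\right) \left(\left(-1647750 - 585\right) - 42372\right) = \left(-17470 + \sqrt{4657}\right) \left(-1648335 - 42372\right) = \left(-17470 + \sqrt{4657}\right) \left(-1690707\right) = 29536651290 - 1690707 \sqrt{4657}$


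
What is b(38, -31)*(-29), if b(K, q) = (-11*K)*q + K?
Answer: -376884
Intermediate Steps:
b(K, q) = K - 11*K*q (b(K, q) = -11*K*q + K = K - 11*K*q)
b(38, -31)*(-29) = (38*(1 - 11*(-31)))*(-29) = (38*(1 + 341))*(-29) = (38*342)*(-29) = 12996*(-29) = -376884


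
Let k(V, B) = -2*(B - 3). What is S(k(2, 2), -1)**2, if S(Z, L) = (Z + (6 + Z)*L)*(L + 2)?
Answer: 36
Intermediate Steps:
k(V, B) = 6 - 2*B (k(V, B) = -2*(-3 + B) = 6 - 2*B)
S(Z, L) = (2 + L)*(Z + L*(6 + Z)) (S(Z, L) = (Z + L*(6 + Z))*(2 + L) = (2 + L)*(Z + L*(6 + Z)))
S(k(2, 2), -1)**2 = (2*(6 - 2*2) + 6*(-1)**2 + 12*(-1) + (6 - 2*2)*(-1)**2 + 3*(-1)*(6 - 2*2))**2 = (2*(6 - 4) + 6*1 - 12 + (6 - 4)*1 + 3*(-1)*(6 - 4))**2 = (2*2 + 6 - 12 + 2*1 + 3*(-1)*2)**2 = (4 + 6 - 12 + 2 - 6)**2 = (-6)**2 = 36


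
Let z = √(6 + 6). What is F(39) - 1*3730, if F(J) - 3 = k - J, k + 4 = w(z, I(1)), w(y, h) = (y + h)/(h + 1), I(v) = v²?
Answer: -7539/2 + √3 ≈ -3767.8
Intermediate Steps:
z = 2*√3 (z = √12 = 2*√3 ≈ 3.4641)
w(y, h) = (h + y)/(1 + h)
k = -7/2 + √3 (k = -4 + (1² + 2*√3)/(1 + 1²) = -4 + (1 + 2*√3)/(1 + 1) = -4 + (1 + 2*√3)/2 = -4 + (½ + √3) = -7/2 + √3 ≈ -1.7680)
F(J) = -½ + √3 - J (F(J) = 3 + ((-7/2 + √3) - J) = 3 + (-7/2 + √3 - J) = -½ + √3 - J)
F(39) - 1*3730 = (-½ + √3 - 1*39) - 1*3730 = (-½ + √3 - 39) - 3730 = (-79/2 + √3) - 3730 = -7539/2 + √3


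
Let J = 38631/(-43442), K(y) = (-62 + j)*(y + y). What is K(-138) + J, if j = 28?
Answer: 407621097/43442 ≈ 9383.1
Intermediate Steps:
K(y) = -68*y (K(y) = (-62 + 28)*(y + y) = -68*y)
J = -38631/43442 (J = 38631*(-1/43442) = -38631/43442 ≈ -0.88925)
K(-138) + J = -68*(-138) - 38631/43442 = 9384 - 38631/43442 = 407621097/43442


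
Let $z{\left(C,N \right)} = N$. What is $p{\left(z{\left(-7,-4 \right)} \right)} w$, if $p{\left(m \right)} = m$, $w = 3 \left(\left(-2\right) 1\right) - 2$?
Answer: $32$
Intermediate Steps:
$w = -8$ ($w = 3 \left(-2\right) - 2 = -6 - 2 = -8$)
$p{\left(z{\left(-7,-4 \right)} \right)} w = \left(-4\right) \left(-8\right) = 32$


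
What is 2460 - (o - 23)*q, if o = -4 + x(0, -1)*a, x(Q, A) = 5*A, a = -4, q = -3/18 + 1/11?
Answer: 162325/66 ≈ 2459.5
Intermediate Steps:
q = -5/66 (q = -3*1/18 + 1*(1/11) = -1/6 + 1/11 = -5/66 ≈ -0.075758)
o = 16 (o = -4 + (5*(-1))*(-4) = -4 - 5*(-4) = -4 + 20 = 16)
2460 - (o - 23)*q = 2460 - (16 - 23)*(-5)/66 = 2460 - (-7)*(-5)/66 = 2460 - 1*35/66 = 2460 - 35/66 = 162325/66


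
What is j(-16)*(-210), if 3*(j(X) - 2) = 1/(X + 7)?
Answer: -3710/9 ≈ -412.22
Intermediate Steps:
j(X) = 2 + 1/(3*(7 + X)) (j(X) = 2 + 1/(3*(X + 7)) = 2 + 1/(3*(7 + X)))
j(-16)*(-210) = ((43 + 6*(-16))/(3*(7 - 16)))*(-210) = ((⅓)*(43 - 96)/(-9))*(-210) = ((⅓)*(-⅑)*(-53))*(-210) = (53/27)*(-210) = -3710/9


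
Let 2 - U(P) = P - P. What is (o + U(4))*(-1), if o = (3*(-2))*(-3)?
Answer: -20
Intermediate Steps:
o = 18 (o = -6*(-3) = 18)
U(P) = 2 (U(P) = 2 - (P - P) = 2 - 1*0 = 2 + 0 = 2)
(o + U(4))*(-1) = (18 + 2)*(-1) = 20*(-1) = -20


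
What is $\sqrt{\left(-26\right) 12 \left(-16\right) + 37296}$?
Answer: $4 \sqrt{2643} \approx 205.64$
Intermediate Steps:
$\sqrt{\left(-26\right) 12 \left(-16\right) + 37296} = \sqrt{\left(-312\right) \left(-16\right) + 37296} = \sqrt{4992 + 37296} = \sqrt{42288} = 4 \sqrt{2643}$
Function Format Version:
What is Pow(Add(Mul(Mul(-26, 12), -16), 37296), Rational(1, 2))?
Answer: Mul(4, Pow(2643, Rational(1, 2))) ≈ 205.64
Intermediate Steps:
Pow(Add(Mul(Mul(-26, 12), -16), 37296), Rational(1, 2)) = Pow(Add(Mul(-312, -16), 37296), Rational(1, 2)) = Pow(Add(4992, 37296), Rational(1, 2)) = Pow(42288, Rational(1, 2)) = Mul(4, Pow(2643, Rational(1, 2)))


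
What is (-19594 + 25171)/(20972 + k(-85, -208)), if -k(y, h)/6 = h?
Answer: 507/2020 ≈ 0.25099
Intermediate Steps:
k(y, h) = -6*h
(-19594 + 25171)/(20972 + k(-85, -208)) = (-19594 + 25171)/(20972 - 6*(-208)) = 5577/(20972 + 1248) = 5577/22220 = 5577*(1/22220) = 507/2020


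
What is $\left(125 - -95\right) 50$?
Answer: $11000$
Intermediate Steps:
$\left(125 - -95\right) 50 = \left(125 + 95\right) 50 = 220 \cdot 50 = 11000$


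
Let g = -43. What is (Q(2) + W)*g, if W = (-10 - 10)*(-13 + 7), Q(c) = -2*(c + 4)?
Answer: -4644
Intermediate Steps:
Q(c) = -8 - 2*c (Q(c) = -2*(4 + c) = -8 - 2*c)
W = 120 (W = -20*(-6) = 120)
(Q(2) + W)*g = ((-8 - 2*2) + 120)*(-43) = ((-8 - 4) + 120)*(-43) = (-12 + 120)*(-43) = 108*(-43) = -4644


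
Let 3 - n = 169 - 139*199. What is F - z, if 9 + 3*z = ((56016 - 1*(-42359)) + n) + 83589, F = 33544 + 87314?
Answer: 153124/3 ≈ 51041.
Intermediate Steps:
n = 27495 (n = 3 - (169 - 139*199) = 3 - (169 - 27661) = 3 - 1*(-27492) = 3 + 27492 = 27495)
F = 120858
z = 209450/3 (z = -3 + (((56016 - 1*(-42359)) + 27495) + 83589)/3 = -3 + (((56016 + 42359) + 27495) + 83589)/3 = -3 + ((98375 + 27495) + 83589)/3 = -3 + (125870 + 83589)/3 = -3 + (1/3)*209459 = -3 + 209459/3 = 209450/3 ≈ 69817.)
F - z = 120858 - 1*209450/3 = 120858 - 209450/3 = 153124/3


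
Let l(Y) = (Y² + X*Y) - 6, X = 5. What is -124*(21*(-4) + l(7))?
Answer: 744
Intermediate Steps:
l(Y) = -6 + Y² + 5*Y (l(Y) = (Y² + 5*Y) - 6 = -6 + Y² + 5*Y)
-124*(21*(-4) + l(7)) = -124*(21*(-4) + (-6 + 7² + 5*7)) = -124*(-84 + (-6 + 49 + 35)) = -124*(-84 + 78) = -124*(-6) = 744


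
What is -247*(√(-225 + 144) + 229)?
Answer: -56563 - 2223*I ≈ -56563.0 - 2223.0*I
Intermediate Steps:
-247*(√(-225 + 144) + 229) = -247*(√(-81) + 229) = -247*(9*I + 229) = -247*(229 + 9*I) = -56563 - 2223*I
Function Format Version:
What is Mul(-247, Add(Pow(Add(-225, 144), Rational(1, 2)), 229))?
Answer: Add(-56563, Mul(-2223, I)) ≈ Add(-56563., Mul(-2223.0, I))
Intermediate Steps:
Mul(-247, Add(Pow(Add(-225, 144), Rational(1, 2)), 229)) = Mul(-247, Add(Pow(-81, Rational(1, 2)), 229)) = Mul(-247, Add(Mul(9, I), 229)) = Mul(-247, Add(229, Mul(9, I))) = Add(-56563, Mul(-2223, I))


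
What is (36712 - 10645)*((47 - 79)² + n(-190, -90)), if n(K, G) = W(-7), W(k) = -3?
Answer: 26614407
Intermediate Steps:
n(K, G) = -3
(36712 - 10645)*((47 - 79)² + n(-190, -90)) = (36712 - 10645)*((47 - 79)² - 3) = 26067*((-32)² - 3) = 26067*(1024 - 3) = 26067*1021 = 26614407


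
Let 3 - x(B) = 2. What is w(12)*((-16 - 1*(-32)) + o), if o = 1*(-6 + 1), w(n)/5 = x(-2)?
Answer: 55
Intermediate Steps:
x(B) = 1 (x(B) = 3 - 1*2 = 3 - 2 = 1)
w(n) = 5 (w(n) = 5*1 = 5)
o = -5 (o = 1*(-5) = -5)
w(12)*((-16 - 1*(-32)) + o) = 5*((-16 - 1*(-32)) - 5) = 5*((-16 + 32) - 5) = 5*(16 - 5) = 5*11 = 55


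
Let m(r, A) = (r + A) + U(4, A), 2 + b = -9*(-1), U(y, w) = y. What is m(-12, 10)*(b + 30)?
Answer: 74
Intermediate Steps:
b = 7 (b = -2 - 9*(-1) = -2 + 9 = 7)
m(r, A) = 4 + A + r (m(r, A) = (r + A) + 4 = (A + r) + 4 = 4 + A + r)
m(-12, 10)*(b + 30) = (4 + 10 - 12)*(7 + 30) = 2*37 = 74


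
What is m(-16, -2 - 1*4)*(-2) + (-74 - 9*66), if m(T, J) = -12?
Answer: -644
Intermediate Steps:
m(-16, -2 - 1*4)*(-2) + (-74 - 9*66) = -12*(-2) + (-74 - 9*66) = 24 + (-74 - 594) = 24 - 668 = -644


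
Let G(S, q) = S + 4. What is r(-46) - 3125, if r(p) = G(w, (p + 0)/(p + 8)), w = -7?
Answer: -3128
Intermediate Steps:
G(S, q) = 4 + S
r(p) = -3 (r(p) = 4 - 7 = -3)
r(-46) - 3125 = -3 - 3125 = -3128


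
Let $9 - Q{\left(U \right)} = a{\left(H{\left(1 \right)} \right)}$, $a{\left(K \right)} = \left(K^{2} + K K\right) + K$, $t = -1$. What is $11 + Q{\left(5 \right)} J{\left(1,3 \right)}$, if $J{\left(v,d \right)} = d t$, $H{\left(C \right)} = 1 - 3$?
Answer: $2$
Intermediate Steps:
$H{\left(C \right)} = -2$ ($H{\left(C \right)} = 1 - 3 = -2$)
$a{\left(K \right)} = K + 2 K^{2}$ ($a{\left(K \right)} = \left(K^{2} + K^{2}\right) + K = 2 K^{2} + K = K + 2 K^{2}$)
$Q{\left(U \right)} = 3$ ($Q{\left(U \right)} = 9 - - 2 \left(1 + 2 \left(-2\right)\right) = 9 - - 2 \left(1 - 4\right) = 9 - \left(-2\right) \left(-3\right) = 9 - 6 = 3$)
$J{\left(v,d \right)} = - d$ ($J{\left(v,d \right)} = d \left(-1\right) = - d$)
$11 + Q{\left(5 \right)} J{\left(1,3 \right)} = 11 + 3 \left(\left(-1\right) 3\right) = 11 + 3 \left(-3\right) = 11 - 9 = 2$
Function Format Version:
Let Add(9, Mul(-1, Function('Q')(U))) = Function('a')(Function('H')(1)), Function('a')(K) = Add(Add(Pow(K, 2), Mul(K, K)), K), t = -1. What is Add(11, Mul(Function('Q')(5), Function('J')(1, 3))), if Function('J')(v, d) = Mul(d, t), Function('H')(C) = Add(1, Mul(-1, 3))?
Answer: 2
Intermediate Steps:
Function('H')(C) = -2 (Function('H')(C) = Add(1, -3) = -2)
Function('a')(K) = Add(K, Mul(2, Pow(K, 2))) (Function('a')(K) = Add(Add(Pow(K, 2), Pow(K, 2)), K) = Add(Mul(2, Pow(K, 2)), K) = Add(K, Mul(2, Pow(K, 2))))
Function('Q')(U) = 3 (Function('Q')(U) = Add(9, Mul(-1, Mul(-2, Add(1, Mul(2, -2))))) = Add(9, Mul(-1, Mul(-2, Add(1, -4)))) = Add(9, Mul(-1, Mul(-2, -3))) = Add(9, Mul(-1, 6)) = Add(9, -6) = 3)
Function('J')(v, d) = Mul(-1, d) (Function('J')(v, d) = Mul(d, -1) = Mul(-1, d))
Add(11, Mul(Function('Q')(5), Function('J')(1, 3))) = Add(11, Mul(3, Mul(-1, 3))) = Add(11, Mul(3, -3)) = Add(11, -9) = 2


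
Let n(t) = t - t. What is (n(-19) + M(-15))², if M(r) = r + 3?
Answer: 144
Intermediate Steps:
M(r) = 3 + r
n(t) = 0
(n(-19) + M(-15))² = (0 + (3 - 15))² = (0 - 12)² = (-12)² = 144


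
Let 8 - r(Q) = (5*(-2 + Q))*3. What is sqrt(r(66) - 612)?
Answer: 2*I*sqrt(391) ≈ 39.547*I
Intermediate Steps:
r(Q) = 38 - 15*Q (r(Q) = 8 - 5*(-2 + Q)*3 = 8 - (-10 + 5*Q)*3 = 8 - (-30 + 15*Q) = 8 + (30 - 15*Q) = 38 - 15*Q)
sqrt(r(66) - 612) = sqrt((38 - 15*66) - 612) = sqrt((38 - 990) - 612) = sqrt(-952 - 612) = sqrt(-1564) = 2*I*sqrt(391)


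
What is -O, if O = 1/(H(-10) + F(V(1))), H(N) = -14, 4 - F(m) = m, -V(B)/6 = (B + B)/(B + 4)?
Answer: 5/38 ≈ 0.13158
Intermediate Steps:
V(B) = -12*B/(4 + B) (V(B) = -6*(B + B)/(B + 4) = -6*2*B/(4 + B) = -12*B/(4 + B))
F(m) = 4 - m
O = -5/38 (O = 1/(-14 + (4 - (-12)/(4 + 1))) = 1/(-14 + (4 - (-12)/5)) = 1/(-14 + (4 - 1*(-12/5))) = 1/(-14 + (4 + 12/5)) = 1/(-14 + 32/5) = 1/(-38/5) = -5/38 ≈ -0.13158)
-O = -1*(-5/38) = 5/38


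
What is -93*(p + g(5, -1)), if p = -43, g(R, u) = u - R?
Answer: 4557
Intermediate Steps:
-93*(p + g(5, -1)) = -93*(-43 + (-1 - 1*5)) = -93*(-43 + (-1 - 5)) = -93*(-43 - 6) = -93*(-49) = 4557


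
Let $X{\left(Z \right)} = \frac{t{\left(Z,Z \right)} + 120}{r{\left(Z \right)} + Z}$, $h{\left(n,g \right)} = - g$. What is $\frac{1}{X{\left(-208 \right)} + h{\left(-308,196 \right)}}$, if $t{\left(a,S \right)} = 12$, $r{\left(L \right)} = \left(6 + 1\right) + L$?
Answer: $- \frac{409}{80296} \approx -0.0050937$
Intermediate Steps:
$r{\left(L \right)} = 7 + L$
$X{\left(Z \right)} = \frac{132}{7 + 2 Z}$ ($X{\left(Z \right)} = \frac{12 + 120}{\left(7 + Z\right) + Z} = \frac{132}{7 + 2 Z}$)
$\frac{1}{X{\left(-208 \right)} + h{\left(-308,196 \right)}} = \frac{1}{\frac{132}{7 + 2 \left(-208\right)} - 196} = \frac{1}{\frac{132}{7 - 416} - 196} = \frac{1}{\frac{132}{-409} - 196} = \frac{1}{132 \left(- \frac{1}{409}\right) - 196} = \frac{1}{- \frac{132}{409} - 196} = \frac{1}{- \frac{80296}{409}} = - \frac{409}{80296}$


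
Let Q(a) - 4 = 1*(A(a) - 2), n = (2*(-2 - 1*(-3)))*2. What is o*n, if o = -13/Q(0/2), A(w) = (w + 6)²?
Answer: -26/19 ≈ -1.3684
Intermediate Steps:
A(w) = (6 + w)²
n = 4 (n = (2*(-2 + 3))*2 = (2*1)*2 = 2*2 = 4)
Q(a) = 2 + (6 + a)² (Q(a) = 4 + 1*((6 + a)² - 2) = 4 + 1*(-2 + (6 + a)²) = 4 + (-2 + (6 + a)²) = 2 + (6 + a)²)
o = -13/38 (o = -13/(2 + (6 + 0/2)²) = -13/(2 + (6 + 0*(½))²) = -13/(2 + (6 + 0)²) = -13/(2 + 6²) = -13/(2 + 36) = -13/38 ≈ -0.34211)
o*n = -13/38*4 = -26/19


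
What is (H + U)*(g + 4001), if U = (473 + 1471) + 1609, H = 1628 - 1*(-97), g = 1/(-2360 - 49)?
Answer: 50871517424/2409 ≈ 2.1117e+7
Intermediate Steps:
g = -1/2409 (g = 1/(-2409) = -1/2409 ≈ -0.00041511)
H = 1725 (H = 1628 + 97 = 1725)
U = 3553 (U = 1944 + 1609 = 3553)
(H + U)*(g + 4001) = (1725 + 3553)*(-1/2409 + 4001) = 5278*(9638408/2409) = 50871517424/2409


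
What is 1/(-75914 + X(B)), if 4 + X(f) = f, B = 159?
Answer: -1/75759 ≈ -1.3200e-5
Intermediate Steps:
X(f) = -4 + f
1/(-75914 + X(B)) = 1/(-75914 + (-4 + 159)) = 1/(-75914 + 155) = 1/(-75759) = -1/75759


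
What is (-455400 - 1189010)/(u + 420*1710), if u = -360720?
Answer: -164441/35748 ≈ -4.6000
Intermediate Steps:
(-455400 - 1189010)/(u + 420*1710) = (-455400 - 1189010)/(-360720 + 420*1710) = -1644410/(-360720 + 718200) = -1644410/357480 = -1644410*1/357480 = -164441/35748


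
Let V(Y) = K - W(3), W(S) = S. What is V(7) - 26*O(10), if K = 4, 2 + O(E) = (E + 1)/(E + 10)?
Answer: 387/10 ≈ 38.700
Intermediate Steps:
O(E) = -2 + (1 + E)/(10 + E) (O(E) = -2 + (E + 1)/(E + 10) = -2 + (1 + E)/(10 + E))
V(Y) = 1 (V(Y) = 4 - 1*3 = 4 - 3 = 1)
V(7) - 26*O(10) = 1 - 26*(-19 - 1*10)/(10 + 10) = 1 - 26*(-19 - 10)/20 = 1 - 13*(-29)/10 = 1 - 26*(-29/20) = 1 + 377/10 = 387/10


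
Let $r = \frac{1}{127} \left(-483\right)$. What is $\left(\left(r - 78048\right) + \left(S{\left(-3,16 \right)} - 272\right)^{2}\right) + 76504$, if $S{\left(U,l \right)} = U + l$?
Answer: $\frac{8322716}{127} \approx 65533.0$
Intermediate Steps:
$r = - \frac{483}{127}$ ($r = \frac{1}{127} \left(-483\right) = - \frac{483}{127} \approx -3.8032$)
$\left(\left(r - 78048\right) + \left(S{\left(-3,16 \right)} - 272\right)^{2}\right) + 76504 = \left(\left(- \frac{483}{127} - 78048\right) + \left(\left(-3 + 16\right) - 272\right)^{2}\right) + 76504 = \left(- \frac{9912579}{127} + \left(13 - 272\right)^{2}\right) + 76504 = \left(- \frac{9912579}{127} + \left(-259\right)^{2}\right) + 76504 = \left(- \frac{9912579}{127} + 67081\right) + 76504 = - \frac{1393292}{127} + 76504 = \frac{8322716}{127}$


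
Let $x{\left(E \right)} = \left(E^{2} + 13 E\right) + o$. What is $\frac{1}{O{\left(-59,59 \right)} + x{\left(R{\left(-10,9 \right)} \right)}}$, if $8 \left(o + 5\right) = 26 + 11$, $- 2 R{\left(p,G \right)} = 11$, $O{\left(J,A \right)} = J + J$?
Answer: $- \frac{8}{1277} \approx -0.0062647$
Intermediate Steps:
$O{\left(J,A \right)} = 2 J$
$R{\left(p,G \right)} = - \frac{11}{2}$ ($R{\left(p,G \right)} = \left(- \frac{1}{2}\right) 11 = - \frac{11}{2}$)
$o = - \frac{3}{8}$ ($o = -5 + \frac{26 + 11}{8} = -5 + \frac{1}{8} \cdot 37 = -5 + \frac{37}{8} = - \frac{3}{8} \approx -0.375$)
$x{\left(E \right)} = - \frac{3}{8} + E^{2} + 13 E$ ($x{\left(E \right)} = \left(E^{2} + 13 E\right) - \frac{3}{8} = - \frac{3}{8} + E^{2} + 13 E$)
$\frac{1}{O{\left(-59,59 \right)} + x{\left(R{\left(-10,9 \right)} \right)}} = \frac{1}{2 \left(-59\right) + \left(- \frac{3}{8} + \left(- \frac{11}{2}\right)^{2} + 13 \left(- \frac{11}{2}\right)\right)} = \frac{1}{-118 - \frac{333}{8}} = \frac{1}{- \frac{1277}{8}} = - \frac{8}{1277}$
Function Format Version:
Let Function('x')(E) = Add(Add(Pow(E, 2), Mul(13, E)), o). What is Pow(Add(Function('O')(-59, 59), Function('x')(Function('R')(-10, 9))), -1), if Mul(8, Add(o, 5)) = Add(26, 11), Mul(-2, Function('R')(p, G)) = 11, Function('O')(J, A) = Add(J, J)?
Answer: Rational(-8, 1277) ≈ -0.0062647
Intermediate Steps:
Function('O')(J, A) = Mul(2, J)
Function('R')(p, G) = Rational(-11, 2) (Function('R')(p, G) = Mul(Rational(-1, 2), 11) = Rational(-11, 2))
o = Rational(-3, 8) (o = Add(-5, Mul(Rational(1, 8), Add(26, 11))) = Add(-5, Mul(Rational(1, 8), 37)) = Add(-5, Rational(37, 8)) = Rational(-3, 8) ≈ -0.37500)
Function('x')(E) = Add(Rational(-3, 8), Pow(E, 2), Mul(13, E)) (Function('x')(E) = Add(Add(Pow(E, 2), Mul(13, E)), Rational(-3, 8)) = Add(Rational(-3, 8), Pow(E, 2), Mul(13, E)))
Pow(Add(Function('O')(-59, 59), Function('x')(Function('R')(-10, 9))), -1) = Pow(Add(Mul(2, -59), Add(Rational(-3, 8), Pow(Rational(-11, 2), 2), Mul(13, Rational(-11, 2)))), -1) = Pow(Add(-118, Add(Rational(-3, 8), Rational(121, 4), Rational(-143, 2))), -1) = Pow(Add(-118, Rational(-333, 8)), -1) = Pow(Rational(-1277, 8), -1) = Rational(-8, 1277)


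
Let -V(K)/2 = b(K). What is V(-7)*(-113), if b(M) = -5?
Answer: -1130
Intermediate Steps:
V(K) = 10 (V(K) = -2*(-5) = 10)
V(-7)*(-113) = 10*(-113) = -1130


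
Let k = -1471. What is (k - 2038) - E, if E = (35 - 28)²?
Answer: -3558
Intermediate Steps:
E = 49 (E = 7² = 49)
(k - 2038) - E = (-1471 - 2038) - 1*49 = -3509 - 49 = -3558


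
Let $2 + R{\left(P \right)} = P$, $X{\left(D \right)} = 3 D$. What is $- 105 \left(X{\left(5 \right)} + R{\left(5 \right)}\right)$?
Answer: $-1890$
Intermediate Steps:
$R{\left(P \right)} = -2 + P$
$- 105 \left(X{\left(5 \right)} + R{\left(5 \right)}\right) = - 105 \left(3 \cdot 5 + \left(-2 + 5\right)\right) = - 105 \left(15 + 3\right) = \left(-105\right) 18 = -1890$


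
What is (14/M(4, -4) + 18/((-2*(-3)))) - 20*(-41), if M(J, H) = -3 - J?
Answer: 821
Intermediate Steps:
(14/M(4, -4) + 18/((-2*(-3)))) - 20*(-41) = (14/(-3 - 1*4) + 18/((-2*(-3)))) - 20*(-41) = (14/(-3 - 4) + 18/6) + 820 = (14/(-7) + 18*(1/6)) + 820 = (14*(-1/7) + 3) + 820 = (-2 + 3) + 820 = 1 + 820 = 821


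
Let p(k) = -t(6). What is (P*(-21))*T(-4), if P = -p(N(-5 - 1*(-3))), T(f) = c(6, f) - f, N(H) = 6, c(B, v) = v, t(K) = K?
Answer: 0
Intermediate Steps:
p(k) = -6 (p(k) = -1*6 = -6)
T(f) = 0 (T(f) = f - f = 0)
P = 6 (P = -1*(-6) = 6)
(P*(-21))*T(-4) = (6*(-21))*0 = -126*0 = 0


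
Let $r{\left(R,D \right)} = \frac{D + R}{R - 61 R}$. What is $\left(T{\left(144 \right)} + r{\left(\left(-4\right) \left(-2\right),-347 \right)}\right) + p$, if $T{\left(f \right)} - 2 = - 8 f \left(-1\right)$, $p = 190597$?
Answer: $\frac{30680273}{160} \approx 1.9175 \cdot 10^{5}$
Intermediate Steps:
$T{\left(f \right)} = 2 + 8 f$ ($T{\left(f \right)} = 2 + - 8 f \left(-1\right) = 2 + 8 f$)
$r{\left(R,D \right)} = - \frac{D + R}{60 R}$ ($r{\left(R,D \right)} = \frac{D + R}{\left(-60\right) R} = \left(D + R\right) \left(- \frac{1}{60 R}\right) = - \frac{D + R}{60 R}$)
$\left(T{\left(144 \right)} + r{\left(\left(-4\right) \left(-2\right),-347 \right)}\right) + p = \left(\left(2 + 8 \cdot 144\right) + \frac{\left(-1\right) \left(-347\right) - \left(-4\right) \left(-2\right)}{60 \left(\left(-4\right) \left(-2\right)\right)}\right) + 190597 = \left(\left(2 + 1152\right) + \frac{347 - 8}{60 \cdot 8}\right) + 190597 = \left(1154 + \frac{1}{60} \cdot \frac{1}{8} \left(347 - 8\right)\right) + 190597 = \left(1154 + \frac{1}{60} \cdot \frac{1}{8} \cdot 339\right) + 190597 = \left(1154 + \frac{113}{160}\right) + 190597 = \frac{184753}{160} + 190597 = \frac{30680273}{160}$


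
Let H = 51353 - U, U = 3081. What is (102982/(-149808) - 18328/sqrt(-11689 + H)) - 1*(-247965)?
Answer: 18573518869/74904 - 18328*sqrt(36583)/36583 ≈ 2.4787e+5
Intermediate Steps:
H = 48272 (H = 51353 - 1*3081 = 51353 - 3081 = 48272)
(102982/(-149808) - 18328/sqrt(-11689 + H)) - 1*(-247965) = (102982/(-149808) - 18328/sqrt(-11689 + 48272)) - 1*(-247965) = (102982*(-1/149808) - 18328*sqrt(36583)/36583) + 247965 = (-51491/74904 - 18328*sqrt(36583)/36583) + 247965 = 18573518869/74904 - 18328*sqrt(36583)/36583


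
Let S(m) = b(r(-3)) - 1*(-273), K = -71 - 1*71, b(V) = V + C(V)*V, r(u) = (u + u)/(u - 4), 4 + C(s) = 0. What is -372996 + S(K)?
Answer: -2609079/7 ≈ -3.7273e+5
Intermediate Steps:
C(s) = -4 (C(s) = -4 + 0 = -4)
r(u) = 2*u/(-4 + u) (r(u) = (2*u)/(-4 + u) = 2*u/(-4 + u))
b(V) = -3*V (b(V) = V - 4*V = -3*V)
K = -142 (K = -71 - 71 = -142)
S(m) = 1893/7 (S(m) = -6*(-3)/(-4 - 3) - 1*(-273) = -6*(-3)/(-7) + 273 = -6*(-3)*(-1)/7 + 273 = -3*6/7 + 273 = -18/7 + 273 = 1893/7)
-372996 + S(K) = -372996 + 1893/7 = -2609079/7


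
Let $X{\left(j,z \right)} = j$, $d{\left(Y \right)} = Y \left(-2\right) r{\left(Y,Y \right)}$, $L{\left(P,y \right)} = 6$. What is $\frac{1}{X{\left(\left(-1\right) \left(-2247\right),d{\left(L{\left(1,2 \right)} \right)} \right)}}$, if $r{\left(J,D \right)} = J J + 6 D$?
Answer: $\frac{1}{2247} \approx 0.00044504$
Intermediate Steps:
$r{\left(J,D \right)} = J^{2} + 6 D$
$d{\left(Y \right)} = - 2 Y \left(Y^{2} + 6 Y\right)$ ($d{\left(Y \right)} = Y \left(-2\right) \left(Y^{2} + 6 Y\right) = - 2 Y \left(Y^{2} + 6 Y\right)$)
$\frac{1}{X{\left(\left(-1\right) \left(-2247\right),d{\left(L{\left(1,2 \right)} \right)} \right)}} = \frac{1}{\left(-1\right) \left(-2247\right)} = \frac{1}{2247}$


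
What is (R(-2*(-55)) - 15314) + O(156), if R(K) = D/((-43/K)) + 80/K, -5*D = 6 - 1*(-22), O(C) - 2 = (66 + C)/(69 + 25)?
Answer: -340013929/22231 ≈ -15295.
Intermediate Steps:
O(C) = 127/47 + C/94 (O(C) = 2 + (66 + C)/(69 + 25) = 2 + (66 + C)/94 = 2 + (66 + C)*(1/94) = 2 + (33/47 + C/94) = 127/47 + C/94)
D = -28/5 (D = -(6 - 1*(-22))/5 = -(6 + 22)/5 = -⅕*28 = -28/5 ≈ -5.6000)
R(K) = 80/K + 28*K/215 (R(K) = -28*(-K/43)/5 + 80/K = -(-28)*K/215 + 80/K = 28*K/215 + 80/K = 80/K + 28*K/215)
(R(-2*(-55)) - 15314) + O(156) = ((80/((-2*(-55))) + 28*(-2*(-55))/215) - 15314) + (127/47 + (1/94)*156) = ((80/110 + (28/215)*110) - 15314) + (127/47 + 78/47) = ((80*(1/110) + 616/43) - 15314) + 205/47 = ((8/11 + 616/43) - 15314) + 205/47 = (7120/473 - 15314) + 205/47 = -7236402/473 + 205/47 = -340013929/22231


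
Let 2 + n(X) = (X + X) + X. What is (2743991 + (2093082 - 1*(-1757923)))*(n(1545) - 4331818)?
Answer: -28537767766260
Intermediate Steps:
n(X) = -2 + 3*X (n(X) = -2 + ((X + X) + X) = -2 + (2*X + X) = -2 + 3*X)
(2743991 + (2093082 - 1*(-1757923)))*(n(1545) - 4331818) = (2743991 + (2093082 - 1*(-1757923)))*((-2 + 3*1545) - 4331818) = (2743991 + (2093082 + 1757923))*((-2 + 4635) - 4331818) = (2743991 + 3851005)*(4633 - 4331818) = 6594996*(-4327185) = -28537767766260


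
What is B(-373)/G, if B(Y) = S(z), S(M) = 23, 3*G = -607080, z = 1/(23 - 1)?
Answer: -23/202360 ≈ -0.00011366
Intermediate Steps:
z = 1/22 ≈ 0.045455
G = -202360 (G = (1/3)*(-607080) = -202360)
B(Y) = 23
B(-373)/G = 23/(-202360) = 23*(-1/202360) = -23/202360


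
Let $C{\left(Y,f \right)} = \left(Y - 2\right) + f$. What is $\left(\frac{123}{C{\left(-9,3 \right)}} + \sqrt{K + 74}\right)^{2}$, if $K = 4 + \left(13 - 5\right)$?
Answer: $\frac{20633}{64} - \frac{123 \sqrt{86}}{4} \approx 37.227$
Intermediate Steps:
$K = 12$ ($K = 4 + \left(13 - 5\right) = 4 + 8 = 12$)
$C{\left(Y,f \right)} = -2 + Y + f$ ($C{\left(Y,f \right)} = \left(-2 + Y\right) + f = -2 + Y + f$)
$\left(\frac{123}{C{\left(-9,3 \right)}} + \sqrt{K + 74}\right)^{2} = \left(\frac{123}{-2 - 9 + 3} + \sqrt{12 + 74}\right)^{2} = \left(\frac{123}{-8} + \sqrt{86}\right)^{2} = \left(123 \left(- \frac{1}{8}\right) + \sqrt{86}\right)^{2} = \left(- \frac{123}{8} + \sqrt{86}\right)^{2}$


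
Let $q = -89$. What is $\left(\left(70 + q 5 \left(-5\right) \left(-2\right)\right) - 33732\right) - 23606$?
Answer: $-61718$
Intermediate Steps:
$\left(\left(70 + q 5 \left(-5\right) \left(-2\right)\right) - 33732\right) - 23606 = \left(\left(70 - 89 \cdot 5 \left(-5\right) \left(-2\right)\right) - 33732\right) - 23606 = \left(\left(70 - 89 \left(\left(-25\right) \left(-2\right)\right)\right) - 33732\right) - 23606 = \left(\left(70 - 4450\right) - 33732\right) - 23606 = \left(-4380 - 33732\right) - 23606 = -38112 - 23606 = -61718$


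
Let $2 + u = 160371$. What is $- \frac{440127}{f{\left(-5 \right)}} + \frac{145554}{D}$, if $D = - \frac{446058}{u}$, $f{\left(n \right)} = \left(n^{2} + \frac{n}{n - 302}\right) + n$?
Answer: $- \frac{33951607203022}{456837735} \approx -74319.0$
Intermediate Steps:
$u = 160369$ ($u = -2 + 160371 = 160369$)
$f{\left(n \right)} = n + n^{2} + \frac{n}{-302 + n}$ ($f{\left(n \right)} = \left(n^{2} + \frac{n}{-302 + n}\right) + n = n + n^{2} + \frac{n}{-302 + n}$)
$D = - \frac{446058}{160369} \approx -2.7814$
$- \frac{440127}{f{\left(-5 \right)}} + \frac{145554}{D} = - \frac{440127}{\left(-5\right) \frac{1}{-302 - 5} \left(-301 + \left(-5\right)^{2} - -1505\right)} + \frac{145554}{- \frac{446058}{160369}} = - \frac{440127}{\left(-5\right) \frac{1}{-307} \left(-301 + 25 + 1505\right)} + 145554 \left(- \frac{160369}{446058}\right) = - \frac{440127}{\left(-5\right) \left(- \frac{1}{307}\right) 1229} - \frac{3890391571}{74343} = - \frac{440127}{\frac{6145}{307}} - \frac{3890391571}{74343} = \left(-440127\right) \frac{307}{6145} - \frac{3890391571}{74343} = - \frac{135118989}{6145} - \frac{3890391571}{74343} = - \frac{33951607203022}{456837735}$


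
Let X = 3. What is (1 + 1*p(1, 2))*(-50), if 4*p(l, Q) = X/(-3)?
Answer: -75/2 ≈ -37.500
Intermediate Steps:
p(l, Q) = -¼ (p(l, Q) = (3/(-3))/4 = (3*(-⅓))/4 = (¼)*(-1) = -¼)
(1 + 1*p(1, 2))*(-50) = (1 + 1*(-¼))*(-50) = (1 - ¼)*(-50) = (¾)*(-50) = -75/2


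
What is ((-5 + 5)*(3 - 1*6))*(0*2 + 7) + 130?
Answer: 130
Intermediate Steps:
((-5 + 5)*(3 - 1*6))*(0*2 + 7) + 130 = (0*(3 - 6))*(0 + 7) + 130 = (0*(-3))*7 + 130 = 0*7 + 130 = 0 + 130 = 130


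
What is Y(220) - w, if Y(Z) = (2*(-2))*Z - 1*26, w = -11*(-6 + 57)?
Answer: -345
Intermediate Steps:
w = -561 (w = -11*51 = -561)
Y(Z) = -26 - 4*Z (Y(Z) = -4*Z - 26 = -26 - 4*Z)
Y(220) - w = (-26 - 4*220) - 1*(-561) = (-26 - 880) + 561 = -906 + 561 = -345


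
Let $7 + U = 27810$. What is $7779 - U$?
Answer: $-20024$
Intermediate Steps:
$U = 27803$ ($U = -7 + 27810 = 27803$)
$7779 - U = 7779 - 27803 = -20024$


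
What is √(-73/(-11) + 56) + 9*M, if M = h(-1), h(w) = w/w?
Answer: 9 + √7579/11 ≈ 16.914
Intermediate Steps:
h(w) = 1
M = 1
√(-73/(-11) + 56) + 9*M = √(-73/(-11) + 56) + 9*1 = √(-73*(-1/11) + 56) + 9 = √(73/11 + 56) + 9 = √(689/11) + 9 = √7579/11 + 9 = 9 + √7579/11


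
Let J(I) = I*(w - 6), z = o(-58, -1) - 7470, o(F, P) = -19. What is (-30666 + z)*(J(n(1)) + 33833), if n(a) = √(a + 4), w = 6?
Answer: -1290898115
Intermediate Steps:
z = -7489 (z = -19 - 7470 = -7489)
n(a) = √(4 + a)
J(I) = 0 (J(I) = I*(6 - 6) = I*0 = 0)
(-30666 + z)*(J(n(1)) + 33833) = (-30666 - 7489)*(0 + 33833) = -38155*33833 = -1290898115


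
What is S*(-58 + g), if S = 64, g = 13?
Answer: -2880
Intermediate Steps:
S*(-58 + g) = 64*(-58 + 13) = 64*(-45) = -2880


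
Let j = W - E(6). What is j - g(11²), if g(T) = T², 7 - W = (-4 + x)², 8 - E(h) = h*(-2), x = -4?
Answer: -14718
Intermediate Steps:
E(h) = 8 + 2*h (E(h) = 8 - h*(-2) = 8 - (-2)*h = 8 + 2*h)
W = -57 (W = 7 - (-4 - 4)² = 7 - 1*(-8)² = 7 - 1*64 = 7 - 64 = -57)
j = -77 (j = -57 - (8 + 2*6) = -57 - (8 + 12) = -57 - 1*20 = -57 - 20 = -77)
j - g(11²) = -77 - (11²)² = -77 - 1*121² = -77 - 1*14641 = -77 - 14641 = -14718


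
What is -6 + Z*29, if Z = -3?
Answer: -93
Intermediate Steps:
-6 + Z*29 = -6 - 3*29 = -6 - 87 = -93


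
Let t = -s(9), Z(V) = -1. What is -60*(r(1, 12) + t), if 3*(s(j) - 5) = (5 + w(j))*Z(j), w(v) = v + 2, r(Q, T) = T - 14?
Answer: 100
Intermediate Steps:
r(Q, T) = -14 + T
w(v) = 2 + v
s(j) = 8/3 - j/3 (s(j) = 5 + ((5 + (2 + j))*(-1))/3 = 5 + ((7 + j)*(-1))/3 = 5 + (-7 - j)/3 = 5 + (-7/3 - j/3) = 8/3 - j/3)
t = ⅓ (t = -(8/3 - ⅓*9) = -(8/3 - 3) = -1*(-⅓) = ⅓ ≈ 0.33333)
-60*(r(1, 12) + t) = -60*((-14 + 12) + ⅓) = -60*(-2 + ⅓) = -60*(-5/3) = 100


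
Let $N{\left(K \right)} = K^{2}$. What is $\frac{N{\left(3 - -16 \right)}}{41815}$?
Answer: $\frac{361}{41815} \approx 0.0086333$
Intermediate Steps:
$\frac{N{\left(3 - -16 \right)}}{41815} = \frac{\left(3 - -16\right)^{2}}{41815} = \left(3 + 16\right)^{2} \cdot \frac{1}{41815} = 19^{2} \cdot \frac{1}{41815} = 361 \cdot \frac{1}{41815} = \frac{361}{41815}$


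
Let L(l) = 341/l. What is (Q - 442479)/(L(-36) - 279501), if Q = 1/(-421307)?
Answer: 6711102001944/4239349866739 ≈ 1.5830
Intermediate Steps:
Q = -1/421307 ≈ -2.3736e-6
(Q - 442479)/(L(-36) - 279501) = (-1/421307 - 442479)/(341/(-36) - 279501) = -186419500054/(421307*(341*(-1/36) - 279501)) = -186419500054/(421307*(-341/36 - 279501)) = -186419500054/(421307*(-10062377/36)) = -186419500054/421307*(-36/10062377) = 6711102001944/4239349866739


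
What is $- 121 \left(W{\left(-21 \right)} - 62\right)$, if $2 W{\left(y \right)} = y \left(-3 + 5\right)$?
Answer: $10043$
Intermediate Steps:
$W{\left(y \right)} = y$ ($W{\left(y \right)} = \frac{y \left(-3 + 5\right)}{2} = \frac{y 2}{2} = \frac{2 y}{2} = y$)
$- 121 \left(W{\left(-21 \right)} - 62\right) = - 121 \left(-21 - 62\right) = \left(-121\right) \left(-83\right) = 10043$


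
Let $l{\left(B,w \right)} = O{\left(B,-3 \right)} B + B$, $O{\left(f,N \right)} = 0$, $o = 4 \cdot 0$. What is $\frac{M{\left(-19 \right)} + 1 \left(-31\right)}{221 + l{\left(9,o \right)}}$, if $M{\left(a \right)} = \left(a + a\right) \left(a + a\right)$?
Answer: $\frac{1413}{230} \approx 6.1435$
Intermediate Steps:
$o = 0$
$M{\left(a \right)} = 4 a^{2}$ ($M{\left(a \right)} = 2 a 2 a = 4 a^{2}$)
$l{\left(B,w \right)} = B$ ($l{\left(B,w \right)} = 0 B + B = 0 + B = B$)
$\frac{M{\left(-19 \right)} + 1 \left(-31\right)}{221 + l{\left(9,o \right)}} = \frac{4 \left(-19\right)^{2} + 1 \left(-31\right)}{221 + 9} = \frac{4 \cdot 361 - 31}{230} = \left(1444 - 31\right) \frac{1}{230} = 1413 \cdot \frac{1}{230} = \frac{1413}{230}$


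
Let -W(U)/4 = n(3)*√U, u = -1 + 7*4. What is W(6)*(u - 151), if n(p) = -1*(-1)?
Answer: 496*√6 ≈ 1214.9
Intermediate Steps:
u = 27 (u = -1 + 28 = 27)
n(p) = 1
W(U) = -4*√U
W(6)*(u - 151) = (-4*√6)*(27 - 151) = -4*√6*(-124) = 496*√6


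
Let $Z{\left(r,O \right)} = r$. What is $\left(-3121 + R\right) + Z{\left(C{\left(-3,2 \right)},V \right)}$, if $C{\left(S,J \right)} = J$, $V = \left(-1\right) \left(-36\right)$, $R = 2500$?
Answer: $-619$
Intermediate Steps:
$V = 36$
$\left(-3121 + R\right) + Z{\left(C{\left(-3,2 \right)},V \right)} = \left(-3121 + 2500\right) + 2 = -621 + 2 = -619$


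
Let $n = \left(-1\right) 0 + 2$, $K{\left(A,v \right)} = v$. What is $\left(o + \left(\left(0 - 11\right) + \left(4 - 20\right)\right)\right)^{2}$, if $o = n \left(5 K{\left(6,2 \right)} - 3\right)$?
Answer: $169$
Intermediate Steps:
$n = 2$ ($n = 0 + 2 = 2$)
$o = 14$ ($o = 2 \left(5 \cdot 2 - 3\right) = 2 \left(10 - 3\right) = 2 \cdot 7 = 14$)
$\left(o + \left(\left(0 - 11\right) + \left(4 - 20\right)\right)\right)^{2} = \left(14 + \left(\left(0 - 11\right) + \left(4 - 20\right)\right)\right)^{2} = \left(14 - 27\right)^{2} = \left(-13\right)^{2} = 169$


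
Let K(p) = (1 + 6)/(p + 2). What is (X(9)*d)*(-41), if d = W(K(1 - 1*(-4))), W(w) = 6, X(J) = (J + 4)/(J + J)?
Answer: -533/3 ≈ -177.67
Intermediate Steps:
K(p) = 7/(2 + p)
X(J) = (4 + J)/(2*J) (X(J) = (4 + J)/((2*J)) = (4 + J)*(1/(2*J)) = (4 + J)/(2*J))
d = 6
(X(9)*d)*(-41) = (((½)*(4 + 9)/9)*6)*(-41) = (((½)*(⅑)*13)*6)*(-41) = ((13/18)*6)*(-41) = (13/3)*(-41) = -533/3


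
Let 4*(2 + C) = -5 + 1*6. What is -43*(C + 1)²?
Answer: -387/16 ≈ -24.188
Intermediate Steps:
C = -7/4 (C = -2 + (-5 + 1*6)/4 = -2 + (-5 + 6)/4 = -2 + (¼)*1 = -2 + ¼ = -7/4 ≈ -1.7500)
-43*(C + 1)² = -43*(-7/4 + 1)² = -43*(-¾)² = -43*9/16 = -387/16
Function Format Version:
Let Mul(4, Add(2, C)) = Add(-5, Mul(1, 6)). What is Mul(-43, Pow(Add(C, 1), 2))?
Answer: Rational(-387, 16) ≈ -24.188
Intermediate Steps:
C = Rational(-7, 4) (C = Add(-2, Mul(Rational(1, 4), Add(-5, Mul(1, 6)))) = Add(-2, Mul(Rational(1, 4), Add(-5, 6))) = Add(-2, Mul(Rational(1, 4), 1)) = Add(-2, Rational(1, 4)) = Rational(-7, 4) ≈ -1.7500)
Mul(-43, Pow(Add(C, 1), 2)) = Mul(-43, Pow(Add(Rational(-7, 4), 1), 2)) = Mul(-43, Pow(Rational(-3, 4), 2)) = Mul(-43, Rational(9, 16)) = Rational(-387, 16)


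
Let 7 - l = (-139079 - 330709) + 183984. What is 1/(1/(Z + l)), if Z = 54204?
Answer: 340015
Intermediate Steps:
l = 285811 (l = 7 - ((-139079 - 330709) + 183984) = 7 - (-469788 + 183984) = 7 - 1*(-285804) = 7 + 285804 = 285811)
1/(1/(Z + l)) = 1/(1/(54204 + 285811)) = 1/(1/340015) = 340015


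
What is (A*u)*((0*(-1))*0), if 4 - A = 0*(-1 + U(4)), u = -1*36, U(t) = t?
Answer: 0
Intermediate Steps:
u = -36
A = 4 (A = 4 - 0*(-1 + 4) = 4 - 0*3 = 4 - 1*0 = 4 + 0 = 4)
(A*u)*((0*(-1))*0) = (4*(-36))*((0*(-1))*0) = -0*0 = -144*0 = 0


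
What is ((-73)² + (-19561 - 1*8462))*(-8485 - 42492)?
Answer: 1156872038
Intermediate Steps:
((-73)² + (-19561 - 1*8462))*(-8485 - 42492) = (5329 + (-19561 - 8462))*(-50977) = (5329 - 28023)*(-50977) = -22694*(-50977) = 1156872038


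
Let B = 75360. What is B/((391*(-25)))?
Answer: -15072/1955 ≈ -7.7095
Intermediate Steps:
B/((391*(-25))) = 75360/((391*(-25))) = 75360/(-9775) = 75360*(-1/9775) = -15072/1955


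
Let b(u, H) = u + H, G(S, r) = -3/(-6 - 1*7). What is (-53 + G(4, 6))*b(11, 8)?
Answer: -13034/13 ≈ -1002.6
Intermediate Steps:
G(S, r) = 3/13 (G(S, r) = -3/(-6 - 7) = -3/(-13) = -3*(-1/13) = 3/13)
b(u, H) = H + u
(-53 + G(4, 6))*b(11, 8) = (-53 + 3/13)*(8 + 11) = -686/13*19 = -13034/13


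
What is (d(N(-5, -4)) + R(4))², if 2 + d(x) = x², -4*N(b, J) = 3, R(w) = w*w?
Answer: 54289/256 ≈ 212.07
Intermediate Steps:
R(w) = w²
N(b, J) = -¾ (N(b, J) = -¼*3 = -¾)
d(x) = -2 + x²
(d(N(-5, -4)) + R(4))² = ((-2 + (-¾)²) + 4²)² = ((-2 + 9/16) + 16)² = (-23/16 + 16)² = (233/16)² = 54289/256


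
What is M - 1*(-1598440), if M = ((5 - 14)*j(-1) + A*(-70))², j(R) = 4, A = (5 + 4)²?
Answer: 34156876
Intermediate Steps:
A = 81 (A = 9² = 81)
M = 32558436 (M = ((5 - 14)*4 + 81*(-70))² = (-9*4 - 5670)² = (-36 - 5670)² = (-5706)² = 32558436)
M - 1*(-1598440) = 32558436 - 1*(-1598440) = 32558436 + 1598440 = 34156876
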